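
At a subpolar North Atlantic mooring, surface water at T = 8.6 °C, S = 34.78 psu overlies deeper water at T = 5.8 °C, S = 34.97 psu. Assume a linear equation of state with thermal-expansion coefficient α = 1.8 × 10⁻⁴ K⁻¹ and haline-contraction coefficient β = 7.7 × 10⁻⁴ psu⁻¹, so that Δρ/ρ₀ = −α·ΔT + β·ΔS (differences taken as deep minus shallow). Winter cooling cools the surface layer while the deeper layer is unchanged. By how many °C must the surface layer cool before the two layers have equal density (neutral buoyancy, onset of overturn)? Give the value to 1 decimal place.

3.6 °C

Neutral buoyancy requires Δρ = 0, i.e. −α(T_deep − T_surf′) + β(S_deep − S_surf) = 0.
T_surf′ = T_deep − (β/α)·ΔS = 5.8 − (7.7 × 10⁻⁴/1.8 × 10⁻⁴)·(+0.19) = 4.987 °C.
Cooling required: 8.6 − (4.987) = 3.613 °C.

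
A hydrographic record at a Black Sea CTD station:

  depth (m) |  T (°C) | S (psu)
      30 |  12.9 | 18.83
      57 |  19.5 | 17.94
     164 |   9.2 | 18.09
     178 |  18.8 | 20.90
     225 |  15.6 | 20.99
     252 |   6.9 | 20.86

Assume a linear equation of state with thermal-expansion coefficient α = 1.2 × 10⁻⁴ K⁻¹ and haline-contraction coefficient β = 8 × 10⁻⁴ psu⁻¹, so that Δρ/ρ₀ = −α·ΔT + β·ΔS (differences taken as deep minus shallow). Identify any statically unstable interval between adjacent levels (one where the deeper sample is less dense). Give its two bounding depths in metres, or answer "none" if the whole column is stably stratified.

30–57 m

Evaluate Δρ/ρ₀ = −αΔT + βΔS across each adjacent pair:
  30–57 m: −αΔT+βΔS = −(1.2 × 10⁻⁴)(+6.6)+(8 × 10⁻⁴)(-0.89) = -1.5 × 10⁻³ → UNSTABLE
  57–164 m: −αΔT+βΔS = −(1.2 × 10⁻⁴)(-10.3)+(8 × 10⁻⁴)(+0.15) = 1.4 × 10⁻³ → stable
  164–178 m: −αΔT+βΔS = −(1.2 × 10⁻⁴)(+9.6)+(8 × 10⁻⁴)(+2.81) = 1.1 × 10⁻³ → stable
  178–225 m: −αΔT+βΔS = −(1.2 × 10⁻⁴)(-3.2)+(8 × 10⁻⁴)(+0.09) = 4.6 × 10⁻⁴ → stable
  225–252 m: −αΔT+βΔS = −(1.2 × 10⁻⁴)(-8.7)+(8 × 10⁻⁴)(-0.13) = 9.4 × 10⁻⁴ → stable
The 30–57 m interval has Δρ < 0: lighter water underlies denser water.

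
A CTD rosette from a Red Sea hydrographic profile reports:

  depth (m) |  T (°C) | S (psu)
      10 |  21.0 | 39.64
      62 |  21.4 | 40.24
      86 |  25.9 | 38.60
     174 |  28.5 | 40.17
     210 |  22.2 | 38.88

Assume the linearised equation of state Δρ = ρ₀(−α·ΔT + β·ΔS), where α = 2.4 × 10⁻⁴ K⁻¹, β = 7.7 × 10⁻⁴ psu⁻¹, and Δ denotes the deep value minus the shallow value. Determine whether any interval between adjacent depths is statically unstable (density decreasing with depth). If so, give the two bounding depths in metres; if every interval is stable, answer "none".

62–86 m

Evaluate Δρ/ρ₀ = −αΔT + βΔS across each adjacent pair:
  10–62 m: −αΔT+βΔS = −(2.4 × 10⁻⁴)(+0.4)+(7.7 × 10⁻⁴)(+0.60) = 3.7 × 10⁻⁴ → stable
  62–86 m: −αΔT+βΔS = −(2.4 × 10⁻⁴)(+4.5)+(7.7 × 10⁻⁴)(-1.64) = -2.3 × 10⁻³ → UNSTABLE
  86–174 m: −αΔT+βΔS = −(2.4 × 10⁻⁴)(+2.6)+(7.7 × 10⁻⁴)(+1.57) = 5.8 × 10⁻⁴ → stable
  174–210 m: −αΔT+βΔS = −(2.4 × 10⁻⁴)(-6.3)+(7.7 × 10⁻⁴)(-1.29) = 5.2 × 10⁻⁴ → stable
The 62–86 m interval has Δρ < 0: lighter water underlies denser water.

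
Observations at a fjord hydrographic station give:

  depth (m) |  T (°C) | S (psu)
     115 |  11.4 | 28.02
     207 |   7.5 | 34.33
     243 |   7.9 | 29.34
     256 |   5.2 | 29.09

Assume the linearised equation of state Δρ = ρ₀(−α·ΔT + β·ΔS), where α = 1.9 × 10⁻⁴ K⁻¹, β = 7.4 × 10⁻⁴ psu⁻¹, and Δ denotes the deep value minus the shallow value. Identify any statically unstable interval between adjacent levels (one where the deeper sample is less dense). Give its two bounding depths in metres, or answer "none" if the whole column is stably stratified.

207–243 m

Evaluate Δρ/ρ₀ = −αΔT + βΔS across each adjacent pair:
  115–207 m: −αΔT+βΔS = −(1.9 × 10⁻⁴)(-3.9)+(7.4 × 10⁻⁴)(+6.31) = 5.4 × 10⁻³ → stable
  207–243 m: −αΔT+βΔS = −(1.9 × 10⁻⁴)(+0.4)+(7.4 × 10⁻⁴)(-4.99) = -3.8 × 10⁻³ → UNSTABLE
  243–256 m: −αΔT+βΔS = −(1.9 × 10⁻⁴)(-2.7)+(7.4 × 10⁻⁴)(-0.25) = 3.3 × 10⁻⁴ → stable
The 207–243 m interval has Δρ < 0: lighter water underlies denser water.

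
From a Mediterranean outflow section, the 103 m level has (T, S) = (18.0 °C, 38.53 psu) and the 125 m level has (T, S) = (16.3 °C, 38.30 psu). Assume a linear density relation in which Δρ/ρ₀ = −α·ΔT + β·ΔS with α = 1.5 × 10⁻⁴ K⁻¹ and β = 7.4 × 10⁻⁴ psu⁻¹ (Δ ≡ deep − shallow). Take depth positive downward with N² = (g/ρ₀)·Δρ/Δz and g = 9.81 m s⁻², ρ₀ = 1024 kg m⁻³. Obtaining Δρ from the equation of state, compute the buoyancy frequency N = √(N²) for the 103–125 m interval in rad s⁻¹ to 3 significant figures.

6.15 × 10⁻³ rad s⁻¹

ΔT = -1.7 K, ΔS = -0.23 psu (deep − shallow).
Δρ/ρ₀ = −αΔT + βΔS = 2.55 × 10⁻⁴ − 1.702 × 10⁻⁴ = 8.48 × 10⁻⁵, so Δρ ≈ 0.08684 kg m⁻³.
N² = (g/ρ₀)·Δρ/Δz = g·(Δρ/ρ₀)/Δz = 9.81 × 8.48 × 10⁻⁵ / 22 = 3.7813 × 10⁻⁵ s⁻².
N = √(3.7813 × 10⁻⁵) = 6.1492 × 10⁻³ rad s⁻¹ ≈ 6.15 × 10⁻³ rad s⁻¹.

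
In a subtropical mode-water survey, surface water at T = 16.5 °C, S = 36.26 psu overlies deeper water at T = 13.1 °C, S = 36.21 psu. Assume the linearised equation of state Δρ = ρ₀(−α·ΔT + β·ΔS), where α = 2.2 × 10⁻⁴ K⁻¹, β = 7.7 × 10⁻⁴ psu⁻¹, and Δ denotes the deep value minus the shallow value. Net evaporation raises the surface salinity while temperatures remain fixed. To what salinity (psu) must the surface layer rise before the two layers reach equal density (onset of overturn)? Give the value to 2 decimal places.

37.18 psu

Neutral buoyancy requires −α(T_deep − T_surf) + β(S_deep − S_surf′) = 0.
S_surf′ = S_deep − (α/β)·ΔT = 36.21 − (2.2 × 10⁻⁴/7.7 × 10⁻⁴)·(-3.4) = 37.1814 psu.
Increase required: 37.1814 − 36.26 = 0.9214 psu.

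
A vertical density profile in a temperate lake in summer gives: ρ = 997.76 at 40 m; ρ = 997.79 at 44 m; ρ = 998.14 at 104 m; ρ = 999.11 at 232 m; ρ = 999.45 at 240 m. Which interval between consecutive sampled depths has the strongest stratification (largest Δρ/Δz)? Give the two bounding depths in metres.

232–240 m

Compute the density gradient over each adjacent pair:
  40–44 m: Δρ/Δz = 0.03/4 = 7.5 × 10⁻³ kg m⁻⁴
  44–104 m: Δρ/Δz = 0.35/60 = 5.8 × 10⁻³ kg m⁻⁴
  104–232 m: Δρ/Δz = 0.97/128 = 7.6 × 10⁻³ kg m⁻⁴
  232–240 m: Δρ/Δz = 0.34/8 = 0.043 kg m⁻⁴
The largest gradient is in the 232–240 m interval — the pycnocline.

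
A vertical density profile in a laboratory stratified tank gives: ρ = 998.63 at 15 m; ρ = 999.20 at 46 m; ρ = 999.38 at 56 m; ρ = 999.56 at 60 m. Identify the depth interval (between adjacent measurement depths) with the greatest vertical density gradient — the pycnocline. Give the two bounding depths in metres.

Compute the density gradient over each adjacent pair:
  15–46 m: Δρ/Δz = 0.57/31 = 0.018 kg m⁻⁴
  46–56 m: Δρ/Δz = 0.18/10 = 0.018 kg m⁻⁴
  56–60 m: Δρ/Δz = 0.18/4 = 0.045 kg m⁻⁴
The largest gradient is in the 56–60 m interval — the pycnocline.

56–60 m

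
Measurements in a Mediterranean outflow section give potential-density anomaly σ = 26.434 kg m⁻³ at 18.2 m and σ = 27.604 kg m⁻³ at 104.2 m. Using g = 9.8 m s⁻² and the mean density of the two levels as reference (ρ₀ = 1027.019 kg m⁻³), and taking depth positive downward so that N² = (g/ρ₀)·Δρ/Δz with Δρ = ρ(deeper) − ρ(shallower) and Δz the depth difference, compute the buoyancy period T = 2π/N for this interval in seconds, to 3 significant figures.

Δρ = 1027.604 − 1026.434 = 1.170 kg m⁻³ over Δz = 104.2 − 18.2 = 86 m.
N² = (9.8/1027.019) × (1.170/86) = 1.2982 × 10⁻⁴ s⁻².
N = √(1.2982 × 10⁻⁴) = 0.011394 rad s⁻¹, so T = 2π/N = 551.45 s ≈ 551 s.

551 s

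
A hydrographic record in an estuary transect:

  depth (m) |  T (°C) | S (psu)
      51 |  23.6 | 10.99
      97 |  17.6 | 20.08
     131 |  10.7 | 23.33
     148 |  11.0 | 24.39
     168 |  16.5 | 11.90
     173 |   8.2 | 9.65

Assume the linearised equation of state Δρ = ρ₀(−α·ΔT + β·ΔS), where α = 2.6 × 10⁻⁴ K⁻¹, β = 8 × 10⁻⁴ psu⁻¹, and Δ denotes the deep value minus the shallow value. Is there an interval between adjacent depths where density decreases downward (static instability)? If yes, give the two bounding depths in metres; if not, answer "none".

148–168 m

Evaluate Δρ/ρ₀ = −αΔT + βΔS across each adjacent pair:
  51–97 m: −αΔT+βΔS = −(2.6 × 10⁻⁴)(-6.0)+(8 × 10⁻⁴)(+9.09) = 8.8 × 10⁻³ → stable
  97–131 m: −αΔT+βΔS = −(2.6 × 10⁻⁴)(-6.9)+(8 × 10⁻⁴)(+3.25) = 4.4 × 10⁻³ → stable
  131–148 m: −αΔT+βΔS = −(2.6 × 10⁻⁴)(+0.3)+(8 × 10⁻⁴)(+1.06) = 7.7 × 10⁻⁴ → stable
  148–168 m: −αΔT+βΔS = −(2.6 × 10⁻⁴)(+5.5)+(8 × 10⁻⁴)(-12.49) = -0.011 → UNSTABLE
  168–173 m: −αΔT+βΔS = −(2.6 × 10⁻⁴)(-8.3)+(8 × 10⁻⁴)(-2.25) = 3.6 × 10⁻⁴ → stable
The 148–168 m interval has Δρ < 0: lighter water underlies denser water.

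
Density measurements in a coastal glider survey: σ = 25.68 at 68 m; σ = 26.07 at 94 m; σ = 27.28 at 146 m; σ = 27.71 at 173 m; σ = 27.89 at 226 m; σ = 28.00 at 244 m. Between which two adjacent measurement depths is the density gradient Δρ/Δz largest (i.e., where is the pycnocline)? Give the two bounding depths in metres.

Compute the density gradient over each adjacent pair:
  68–94 m: Δρ/Δz = 0.39/26 = 0.015 kg m⁻⁴
  94–146 m: Δρ/Δz = 1.21/52 = 0.023 kg m⁻⁴
  146–173 m: Δρ/Δz = 0.43/27 = 0.016 kg m⁻⁴
  173–226 m: Δρ/Δz = 0.18/53 = 3.4 × 10⁻³ kg m⁻⁴
  226–244 m: Δρ/Δz = 0.11/18 = 6.1 × 10⁻³ kg m⁻⁴
The largest gradient is in the 94–146 m interval — the pycnocline.

94–146 m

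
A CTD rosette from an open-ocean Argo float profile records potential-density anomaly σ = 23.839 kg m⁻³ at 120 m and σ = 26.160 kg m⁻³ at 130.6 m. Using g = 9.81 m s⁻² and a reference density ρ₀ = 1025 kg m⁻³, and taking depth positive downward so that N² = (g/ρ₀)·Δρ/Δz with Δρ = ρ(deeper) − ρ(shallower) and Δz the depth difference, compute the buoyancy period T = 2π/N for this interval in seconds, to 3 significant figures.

137 s

Δρ = 1026.160 − 1023.839 = 2.321 kg m⁻³ over Δz = 130.6 − 120 = 10.6 m.
N² = (9.81/1025) × (2.321/10.6) = 2.0956 × 10⁻³ s⁻².
N = √(2.0956 × 10⁻³) = 0.045778 rad s⁻¹, so T = 2π/N = 137.25 s ≈ 137 s.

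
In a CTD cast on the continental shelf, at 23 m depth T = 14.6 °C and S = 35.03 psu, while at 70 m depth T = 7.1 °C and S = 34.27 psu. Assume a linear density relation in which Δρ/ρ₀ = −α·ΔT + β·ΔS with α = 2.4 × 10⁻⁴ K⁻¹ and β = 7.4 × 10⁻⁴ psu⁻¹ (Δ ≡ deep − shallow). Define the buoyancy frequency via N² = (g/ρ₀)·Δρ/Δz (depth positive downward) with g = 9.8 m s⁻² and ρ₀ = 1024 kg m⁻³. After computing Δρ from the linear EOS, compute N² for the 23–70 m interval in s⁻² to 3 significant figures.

ΔT = -7.5 K, ΔS = -0.76 psu (deep − shallow).
Δρ/ρ₀ = −αΔT + βΔS = 1.80 × 10⁻³ − 5.624 × 10⁻⁴ = 1.2376 × 10⁻³, so Δρ ≈ 1.267 kg m⁻³.
N² = (g/ρ₀)·Δρ/Δz = g·(Δρ/ρ₀)/Δz = 9.8 × 1.2376 × 10⁻³ / 47 = 2.5805 × 10⁻⁴ s⁻² ≈ 2.58 × 10⁻⁴ s⁻².

2.58 × 10⁻⁴ s⁻²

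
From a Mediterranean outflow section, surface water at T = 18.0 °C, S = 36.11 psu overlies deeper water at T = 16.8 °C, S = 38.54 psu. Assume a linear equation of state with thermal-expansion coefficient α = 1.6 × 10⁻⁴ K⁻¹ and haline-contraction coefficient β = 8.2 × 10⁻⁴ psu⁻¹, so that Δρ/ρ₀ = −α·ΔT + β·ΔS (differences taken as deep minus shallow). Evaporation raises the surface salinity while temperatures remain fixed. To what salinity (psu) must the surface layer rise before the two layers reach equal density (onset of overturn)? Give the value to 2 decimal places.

Neutral buoyancy requires −α(T_deep − T_surf) + β(S_deep − S_surf′) = 0.
S_surf′ = S_deep − (α/β)·ΔT = 38.54 − (1.6 × 10⁻⁴/8.2 × 10⁻⁴)·(-1.2) = 38.7741 psu.
Increase required: 38.7741 − 36.11 = 2.6641 psu.

38.77 psu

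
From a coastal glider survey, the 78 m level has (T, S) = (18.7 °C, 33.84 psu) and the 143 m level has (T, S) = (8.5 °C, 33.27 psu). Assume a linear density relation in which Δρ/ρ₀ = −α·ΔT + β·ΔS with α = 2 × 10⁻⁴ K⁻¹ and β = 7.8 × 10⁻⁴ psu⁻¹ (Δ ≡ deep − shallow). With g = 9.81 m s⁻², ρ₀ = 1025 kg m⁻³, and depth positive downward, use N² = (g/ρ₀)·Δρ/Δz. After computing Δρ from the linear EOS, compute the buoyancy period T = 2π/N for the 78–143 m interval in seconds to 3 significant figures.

ΔT = -10.2 K, ΔS = -0.57 psu (deep − shallow).
Δρ/ρ₀ = −αΔT + βΔS = 2.04 × 10⁻³ − 4.446 × 10⁻⁴ = 1.5954 × 10⁻³, so Δρ ≈ 1.635 kg m⁻³.
N² = (g/ρ₀)·Δρ/Δz = g·(Δρ/ρ₀)/Δz = 9.81 × 1.5954 × 10⁻³ / 65 = 2.4078 × 10⁻⁴ s⁻².
N = √(2.4078 × 10⁻⁴) = 0.015517 rad s⁻¹ → T = 2π/N = 404.92 s ≈ 405 s.

405 s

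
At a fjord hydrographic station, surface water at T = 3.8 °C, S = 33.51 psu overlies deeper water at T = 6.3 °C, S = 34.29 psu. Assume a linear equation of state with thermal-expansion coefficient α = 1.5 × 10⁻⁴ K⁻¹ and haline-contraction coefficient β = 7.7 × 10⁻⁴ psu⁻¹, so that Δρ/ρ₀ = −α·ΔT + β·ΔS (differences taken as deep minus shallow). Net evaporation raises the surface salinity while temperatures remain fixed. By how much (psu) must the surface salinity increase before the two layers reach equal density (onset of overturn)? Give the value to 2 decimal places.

Neutral buoyancy requires −α(T_deep − T_surf) + β(S_deep − S_surf′) = 0.
S_surf′ = S_deep − (α/β)·ΔT = 34.29 − (1.5 × 10⁻⁴/7.7 × 10⁻⁴)·(+2.5) = 33.8030 psu.
Increase required: 33.8030 − 33.51 = 0.2930 psu.

0.29 psu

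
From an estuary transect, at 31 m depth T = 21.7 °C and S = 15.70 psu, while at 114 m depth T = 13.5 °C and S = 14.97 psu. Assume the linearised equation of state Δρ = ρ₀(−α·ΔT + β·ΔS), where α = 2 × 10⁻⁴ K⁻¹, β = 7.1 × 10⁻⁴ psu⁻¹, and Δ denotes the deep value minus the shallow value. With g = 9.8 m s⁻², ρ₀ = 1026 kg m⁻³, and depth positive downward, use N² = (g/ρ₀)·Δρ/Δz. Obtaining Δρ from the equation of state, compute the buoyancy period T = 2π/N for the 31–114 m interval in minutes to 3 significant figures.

9.10 min

ΔT = -8.2 K, ΔS = -0.73 psu (deep − shallow).
Δρ/ρ₀ = −αΔT + βΔS = 1.64 × 10⁻³ − 5.183 × 10⁻⁴ = 1.1217 × 10⁻³, so Δρ ≈ 1.151 kg m⁻³.
N² = (g/ρ₀)·Δρ/Δz = g·(Δρ/ρ₀)/Δz = 9.8 × 1.1217 × 10⁻³ / 83 = 1.3244 × 10⁻⁴ s⁻².
N = √(1.3244 × 10⁻⁴) = 0.011508 rad s⁻¹ → T = 2π/N = 545.98 s = 9.0997 min ≈ 9.10 min.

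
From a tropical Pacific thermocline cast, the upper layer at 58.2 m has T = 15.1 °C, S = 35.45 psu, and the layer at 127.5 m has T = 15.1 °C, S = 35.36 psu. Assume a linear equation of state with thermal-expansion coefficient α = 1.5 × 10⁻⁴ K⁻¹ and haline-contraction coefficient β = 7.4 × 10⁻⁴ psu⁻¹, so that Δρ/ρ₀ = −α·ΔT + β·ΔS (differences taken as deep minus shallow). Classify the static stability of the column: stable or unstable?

ΔT = 15.1 − 15.1 = +0.0 K and ΔS = 35.36 − 35.45 = -0.09 psu (deep − shallow).
−αΔT = 0; βΔS = -6.66 × 10⁻⁵; sum Δρ/ρ₀ = -6.66 × 10⁻⁵.
Δρ/ρ₀ < 0, so Δρ < 0: deeper water is lighter → statically unstable; the column would overturn.

unstable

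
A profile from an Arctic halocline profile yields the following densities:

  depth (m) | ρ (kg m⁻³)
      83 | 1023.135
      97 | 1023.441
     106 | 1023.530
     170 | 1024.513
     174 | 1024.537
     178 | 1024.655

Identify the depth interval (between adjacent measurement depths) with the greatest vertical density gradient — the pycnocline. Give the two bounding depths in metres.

174–178 m

Compute the density gradient over each adjacent pair:
  83–97 m: Δρ/Δz = 0.306/14 = 0.022 kg m⁻⁴
  97–106 m: Δρ/Δz = 0.089/9 = 9.9 × 10⁻³ kg m⁻⁴
  106–170 m: Δρ/Δz = 0.983/64 = 0.015 kg m⁻⁴
  170–174 m: Δρ/Δz = 0.024/4 = 6.0 × 10⁻³ kg m⁻⁴
  174–178 m: Δρ/Δz = 0.118/4 = 0.029 kg m⁻⁴
The largest gradient is in the 174–178 m interval — the pycnocline.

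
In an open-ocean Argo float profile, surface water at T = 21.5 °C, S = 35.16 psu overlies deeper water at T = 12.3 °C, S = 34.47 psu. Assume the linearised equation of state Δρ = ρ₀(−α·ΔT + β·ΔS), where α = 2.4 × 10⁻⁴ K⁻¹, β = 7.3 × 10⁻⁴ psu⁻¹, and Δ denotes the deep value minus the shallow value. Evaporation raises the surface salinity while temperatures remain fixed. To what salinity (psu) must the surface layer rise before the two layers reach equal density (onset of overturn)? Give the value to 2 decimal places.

Neutral buoyancy requires −α(T_deep − T_surf) + β(S_deep − S_surf′) = 0.
S_surf′ = S_deep − (α/β)·ΔT = 34.47 − (2.4 × 10⁻⁴/7.3 × 10⁻⁴)·(-9.2) = 37.4947 psu.
Increase required: 37.4947 − 35.16 = 2.3347 psu.

37.49 psu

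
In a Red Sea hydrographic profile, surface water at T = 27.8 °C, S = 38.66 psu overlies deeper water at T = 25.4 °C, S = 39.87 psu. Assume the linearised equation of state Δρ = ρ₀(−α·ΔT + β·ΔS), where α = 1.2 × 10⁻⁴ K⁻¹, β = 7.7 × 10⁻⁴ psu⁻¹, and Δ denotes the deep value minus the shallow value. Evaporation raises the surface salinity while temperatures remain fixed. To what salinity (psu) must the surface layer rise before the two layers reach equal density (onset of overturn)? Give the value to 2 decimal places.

40.24 psu

Neutral buoyancy requires −α(T_deep − T_surf) + β(S_deep − S_surf′) = 0.
S_surf′ = S_deep − (α/β)·ΔT = 39.87 − (1.2 × 10⁻⁴/7.7 × 10⁻⁴)·(-2.4) = 40.2440 psu.
Increase required: 40.2440 − 38.66 = 1.5840 psu.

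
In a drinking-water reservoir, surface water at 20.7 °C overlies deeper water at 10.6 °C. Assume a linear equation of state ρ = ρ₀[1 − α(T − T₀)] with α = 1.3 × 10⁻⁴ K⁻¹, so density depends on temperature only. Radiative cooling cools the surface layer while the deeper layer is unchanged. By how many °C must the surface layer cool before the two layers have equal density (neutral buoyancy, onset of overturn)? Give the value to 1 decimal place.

10.1 °C

With temperature the only control, equal density requires T_surf′ = T_deep.
T_surf′ = 10.6 °C.
Cooling required: 20.7 − 10.6 = 10.1 °C.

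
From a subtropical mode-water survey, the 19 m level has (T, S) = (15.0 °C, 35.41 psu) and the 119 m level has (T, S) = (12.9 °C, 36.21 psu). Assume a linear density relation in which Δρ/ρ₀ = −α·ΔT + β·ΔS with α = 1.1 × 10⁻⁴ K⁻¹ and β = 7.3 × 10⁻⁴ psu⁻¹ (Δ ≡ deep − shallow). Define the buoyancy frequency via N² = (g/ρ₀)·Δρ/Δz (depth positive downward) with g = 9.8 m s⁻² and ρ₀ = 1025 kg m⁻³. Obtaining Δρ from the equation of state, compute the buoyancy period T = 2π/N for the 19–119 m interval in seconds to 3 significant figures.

703 s

ΔT = -2.1 K, ΔS = +0.80 psu (deep − shallow).
Δρ/ρ₀ = −αΔT + βΔS = 2.31 × 10⁻⁴ + 5.84 × 10⁻⁴ = 8.15 × 10⁻⁴, so Δρ ≈ 0.8354 kg m⁻³.
N² = (g/ρ₀)·Δρ/Δz = g·(Δρ/ρ₀)/Δz = 9.8 × 8.15 × 10⁻⁴ / 100 = 7.9870 × 10⁻⁵ s⁻².
N = √(7.9870 × 10⁻⁵) = 8.9370 × 10⁻³ rad s⁻¹ → T = 2π/N = 703.05 s ≈ 703 s.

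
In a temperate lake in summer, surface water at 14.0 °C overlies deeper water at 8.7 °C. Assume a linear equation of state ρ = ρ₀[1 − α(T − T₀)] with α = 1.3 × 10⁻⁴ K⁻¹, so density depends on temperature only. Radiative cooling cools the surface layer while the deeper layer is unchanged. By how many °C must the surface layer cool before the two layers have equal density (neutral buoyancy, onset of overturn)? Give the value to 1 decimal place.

5.3 °C

With temperature the only control, equal density requires T_surf′ = T_deep.
T_surf′ = 8.7 °C.
Cooling required: 14.0 − 8.7 = 5.3 °C.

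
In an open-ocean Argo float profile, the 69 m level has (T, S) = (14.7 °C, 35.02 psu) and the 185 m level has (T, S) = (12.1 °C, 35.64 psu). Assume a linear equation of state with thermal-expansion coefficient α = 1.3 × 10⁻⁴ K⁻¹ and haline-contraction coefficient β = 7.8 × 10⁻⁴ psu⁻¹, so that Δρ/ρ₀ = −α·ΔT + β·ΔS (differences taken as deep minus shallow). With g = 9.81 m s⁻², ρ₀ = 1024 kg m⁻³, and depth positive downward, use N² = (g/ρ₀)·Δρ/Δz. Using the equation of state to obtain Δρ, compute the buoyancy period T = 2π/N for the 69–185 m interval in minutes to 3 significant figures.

12.6 min

ΔT = -2.6 K, ΔS = +0.62 psu (deep − shallow).
Δρ/ρ₀ = −αΔT + βΔS = 3.38 × 10⁻⁴ + 4.836 × 10⁻⁴ = 8.216 × 10⁻⁴, so Δρ ≈ 0.8413 kg m⁻³.
N² = (g/ρ₀)·Δρ/Δz = g·(Δρ/ρ₀)/Δz = 9.81 × 8.216 × 10⁻⁴ / 116 = 6.9482 × 10⁻⁵ s⁻².
N = √(6.9482 × 10⁻⁵) = 8.3356 × 10⁻³ rad s⁻¹ → T = 2π/N = 753.78 s = 12.563 min ≈ 12.6 min.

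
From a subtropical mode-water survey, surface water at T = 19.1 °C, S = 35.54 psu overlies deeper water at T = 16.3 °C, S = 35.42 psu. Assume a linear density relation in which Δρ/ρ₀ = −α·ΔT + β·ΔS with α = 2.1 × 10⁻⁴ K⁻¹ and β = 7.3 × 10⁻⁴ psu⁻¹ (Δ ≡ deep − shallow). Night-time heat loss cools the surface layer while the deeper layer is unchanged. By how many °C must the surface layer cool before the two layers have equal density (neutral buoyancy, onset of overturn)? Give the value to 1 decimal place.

Neutral buoyancy requires Δρ = 0, i.e. −α(T_deep − T_surf′) + β(S_deep − S_surf) = 0.
T_surf′ = T_deep − (β/α)·ΔS = 16.3 − (7.3 × 10⁻⁴/2.1 × 10⁻⁴)·(-0.12) = 16.717 °C.
Cooling required: 19.1 − (16.717) = 2.383 °C.

2.4 °C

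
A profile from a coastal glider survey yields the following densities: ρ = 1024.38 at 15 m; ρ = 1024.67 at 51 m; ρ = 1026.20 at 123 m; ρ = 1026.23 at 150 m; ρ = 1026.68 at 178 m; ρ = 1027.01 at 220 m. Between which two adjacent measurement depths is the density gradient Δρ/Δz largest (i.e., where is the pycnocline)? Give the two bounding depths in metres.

51–123 m

Compute the density gradient over each adjacent pair:
  15–51 m: Δρ/Δz = 0.29/36 = 8.1 × 10⁻³ kg m⁻⁴
  51–123 m: Δρ/Δz = 1.53/72 = 0.021 kg m⁻⁴
  123–150 m: Δρ/Δz = 0.03/27 = 1.1 × 10⁻³ kg m⁻⁴
  150–178 m: Δρ/Δz = 0.45/28 = 0.016 kg m⁻⁴
  178–220 m: Δρ/Δz = 0.33/42 = 7.9 × 10⁻³ kg m⁻⁴
The largest gradient is in the 51–123 m interval — the pycnocline.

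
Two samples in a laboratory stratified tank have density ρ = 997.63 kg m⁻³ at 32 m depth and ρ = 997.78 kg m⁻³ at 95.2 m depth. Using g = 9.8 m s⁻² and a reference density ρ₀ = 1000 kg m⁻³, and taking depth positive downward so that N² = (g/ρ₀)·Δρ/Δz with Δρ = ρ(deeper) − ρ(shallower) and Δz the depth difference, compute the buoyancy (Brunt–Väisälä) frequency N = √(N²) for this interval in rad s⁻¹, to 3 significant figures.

Δρ = 997.78 − 997.63 = 0.15 kg m⁻³ over Δz = 95.2 − 32 = 63.2 m.
N² = (9.8/1000) × (0.15/63.2) = 2.3259 × 10⁻⁵ s⁻².
N = √(2.3259 × 10⁻⁵) = 4.8228 × 10⁻³ rad s⁻¹ ≈ 4.82 × 10⁻³ rad s⁻¹.

4.82 × 10⁻³ rad s⁻¹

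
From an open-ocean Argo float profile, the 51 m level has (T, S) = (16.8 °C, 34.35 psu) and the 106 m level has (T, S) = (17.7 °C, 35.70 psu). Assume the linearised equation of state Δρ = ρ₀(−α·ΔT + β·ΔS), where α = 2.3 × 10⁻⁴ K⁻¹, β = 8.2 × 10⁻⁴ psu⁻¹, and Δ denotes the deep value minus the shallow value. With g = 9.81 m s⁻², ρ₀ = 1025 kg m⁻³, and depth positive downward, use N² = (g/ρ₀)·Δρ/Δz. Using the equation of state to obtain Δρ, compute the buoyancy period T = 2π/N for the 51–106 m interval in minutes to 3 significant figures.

ΔT = +0.9 K, ΔS = +1.35 psu (deep − shallow).
Δρ/ρ₀ = −αΔT + βΔS = -2.07 × 10⁻⁴ + 1.107 × 10⁻³ = 9.00 × 10⁻⁴, so Δρ ≈ 0.9225 kg m⁻³.
N² = (g/ρ₀)·Δρ/Δz = g·(Δρ/ρ₀)/Δz = 9.81 × 9.00 × 10⁻⁴ / 55 = 1.6053 × 10⁻⁴ s⁻².
N = √(1.6053 × 10⁻⁴) = 0.012670 rad s⁻¹ → T = 2π/N = 495.91 s = 8.2652 min ≈ 8.27 min.

8.27 min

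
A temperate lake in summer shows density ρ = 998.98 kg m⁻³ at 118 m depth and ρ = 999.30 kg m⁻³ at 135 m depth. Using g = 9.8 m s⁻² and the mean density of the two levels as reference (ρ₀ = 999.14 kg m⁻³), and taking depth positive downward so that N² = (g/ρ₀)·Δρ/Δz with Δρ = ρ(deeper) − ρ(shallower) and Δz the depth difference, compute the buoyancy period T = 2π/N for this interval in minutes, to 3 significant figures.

7.71 min

Δρ = 999.30 − 998.98 = 0.32 kg m⁻³ over Δz = 135 − 118 = 17 m.
N² = (9.8/999.14) × (0.32/17) = 1.8463 × 10⁻⁴ s⁻².
N = √(1.8463 × 10⁻⁴) = 0.013588 rad s⁻¹, so T = 2π/N = 462.41 s = 7.7068 min ≈ 7.71 min.
N² > 0, so the interval is statically stable.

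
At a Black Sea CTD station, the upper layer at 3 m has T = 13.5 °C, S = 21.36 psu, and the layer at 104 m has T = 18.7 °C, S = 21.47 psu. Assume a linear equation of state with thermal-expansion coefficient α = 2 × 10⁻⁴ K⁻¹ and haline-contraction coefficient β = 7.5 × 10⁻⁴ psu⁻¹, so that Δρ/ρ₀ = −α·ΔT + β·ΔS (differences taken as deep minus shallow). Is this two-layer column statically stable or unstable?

ΔT = 18.7 − 13.5 = +5.2 K and ΔS = 21.47 − 21.36 = +0.11 psu (deep − shallow).
−αΔT = -1.04 × 10⁻³; βΔS = 8.25 × 10⁻⁵; sum Δρ/ρ₀ = -9.575 × 10⁻⁴.
Δρ/ρ₀ < 0, so Δρ < 0: deeper water is lighter → statically unstable; the column would overturn.

unstable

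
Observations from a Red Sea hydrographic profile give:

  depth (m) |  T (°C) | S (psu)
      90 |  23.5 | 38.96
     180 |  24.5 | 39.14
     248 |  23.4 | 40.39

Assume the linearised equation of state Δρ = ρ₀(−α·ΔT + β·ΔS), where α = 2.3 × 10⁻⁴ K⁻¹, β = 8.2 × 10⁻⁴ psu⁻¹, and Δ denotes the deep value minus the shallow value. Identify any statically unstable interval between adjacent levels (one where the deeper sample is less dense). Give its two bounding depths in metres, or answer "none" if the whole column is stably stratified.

Evaluate Δρ/ρ₀ = −αΔT + βΔS across each adjacent pair:
  90–180 m: −αΔT+βΔS = −(2.3 × 10⁻⁴)(+1.0)+(8.2 × 10⁻⁴)(+0.18) = -8.2 × 10⁻⁵ → UNSTABLE
  180–248 m: −αΔT+βΔS = −(2.3 × 10⁻⁴)(-1.1)+(8.2 × 10⁻⁴)(+1.25) = 1.3 × 10⁻³ → stable
The 90–180 m interval has Δρ < 0: lighter water underlies denser water.

90–180 m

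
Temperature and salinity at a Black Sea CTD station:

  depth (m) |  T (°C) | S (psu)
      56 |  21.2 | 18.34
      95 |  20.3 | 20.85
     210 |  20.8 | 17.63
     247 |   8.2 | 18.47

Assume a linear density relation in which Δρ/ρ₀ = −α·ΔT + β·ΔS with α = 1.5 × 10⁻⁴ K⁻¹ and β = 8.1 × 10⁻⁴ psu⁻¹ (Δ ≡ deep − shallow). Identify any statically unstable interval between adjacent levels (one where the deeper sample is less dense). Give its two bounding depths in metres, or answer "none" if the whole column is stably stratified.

95–210 m

Evaluate Δρ/ρ₀ = −αΔT + βΔS across each adjacent pair:
  56–95 m: −αΔT+βΔS = −(1.5 × 10⁻⁴)(-0.9)+(8.1 × 10⁻⁴)(+2.51) = 2.2 × 10⁻³ → stable
  95–210 m: −αΔT+βΔS = −(1.5 × 10⁻⁴)(+0.5)+(8.1 × 10⁻⁴)(-3.22) = -2.7 × 10⁻³ → UNSTABLE
  210–247 m: −αΔT+βΔS = −(1.5 × 10⁻⁴)(-12.6)+(8.1 × 10⁻⁴)(+0.84) = 2.6 × 10⁻³ → stable
The 95–210 m interval has Δρ < 0: lighter water underlies denser water.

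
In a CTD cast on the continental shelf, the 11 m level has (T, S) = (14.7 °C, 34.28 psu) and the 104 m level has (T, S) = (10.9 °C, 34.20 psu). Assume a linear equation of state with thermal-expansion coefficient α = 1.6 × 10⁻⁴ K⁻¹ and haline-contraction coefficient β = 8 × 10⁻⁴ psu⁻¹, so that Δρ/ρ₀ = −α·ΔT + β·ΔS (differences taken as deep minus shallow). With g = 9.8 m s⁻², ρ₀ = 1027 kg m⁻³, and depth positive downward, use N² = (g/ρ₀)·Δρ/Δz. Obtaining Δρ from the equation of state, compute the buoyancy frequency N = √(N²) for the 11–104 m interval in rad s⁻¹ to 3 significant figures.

7.57 × 10⁻³ rad s⁻¹

ΔT = -3.8 K, ΔS = -0.08 psu (deep − shallow).
Δρ/ρ₀ = −αΔT + βΔS = 6.08 × 10⁻⁴ − 6.40 × 10⁻⁵ = 5.44 × 10⁻⁴, so Δρ ≈ 0.5587 kg m⁻³.
N² = (g/ρ₀)·Δρ/Δz = g·(Δρ/ρ₀)/Δz = 9.8 × 5.44 × 10⁻⁴ / 93 = 5.7325 × 10⁻⁵ s⁻².
N = √(5.7325 × 10⁻⁵) = 7.5713 × 10⁻³ rad s⁻¹ ≈ 7.57 × 10⁻³ rad s⁻¹.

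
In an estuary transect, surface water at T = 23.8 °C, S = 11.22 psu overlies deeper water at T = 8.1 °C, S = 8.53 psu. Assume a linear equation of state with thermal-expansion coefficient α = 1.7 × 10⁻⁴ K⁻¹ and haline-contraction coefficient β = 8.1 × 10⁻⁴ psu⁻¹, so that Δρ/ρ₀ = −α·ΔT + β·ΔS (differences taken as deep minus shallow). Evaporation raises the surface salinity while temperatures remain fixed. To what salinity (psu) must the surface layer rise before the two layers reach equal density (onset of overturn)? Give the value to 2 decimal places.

11.83 psu

Neutral buoyancy requires −α(T_deep − T_surf) + β(S_deep − S_surf′) = 0.
S_surf′ = S_deep − (α/β)·ΔT = 8.53 − (1.7 × 10⁻⁴/8.1 × 10⁻⁴)·(-15.7) = 11.8251 psu.
Increase required: 11.8251 − 11.22 = 0.6051 psu.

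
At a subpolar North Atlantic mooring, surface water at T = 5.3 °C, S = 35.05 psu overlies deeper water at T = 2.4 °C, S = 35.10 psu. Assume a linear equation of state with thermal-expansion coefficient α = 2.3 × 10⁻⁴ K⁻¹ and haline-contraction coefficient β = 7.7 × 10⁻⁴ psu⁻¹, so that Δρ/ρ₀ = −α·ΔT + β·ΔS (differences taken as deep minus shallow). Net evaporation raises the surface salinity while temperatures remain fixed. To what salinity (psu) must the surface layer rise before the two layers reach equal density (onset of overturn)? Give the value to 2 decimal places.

Neutral buoyancy requires −α(T_deep − T_surf) + β(S_deep − S_surf′) = 0.
S_surf′ = S_deep − (α/β)·ΔT = 35.10 − (2.3 × 10⁻⁴/7.7 × 10⁻⁴)·(-2.9) = 35.9662 psu.
Increase required: 35.9662 − 35.05 = 0.9162 psu.

35.97 psu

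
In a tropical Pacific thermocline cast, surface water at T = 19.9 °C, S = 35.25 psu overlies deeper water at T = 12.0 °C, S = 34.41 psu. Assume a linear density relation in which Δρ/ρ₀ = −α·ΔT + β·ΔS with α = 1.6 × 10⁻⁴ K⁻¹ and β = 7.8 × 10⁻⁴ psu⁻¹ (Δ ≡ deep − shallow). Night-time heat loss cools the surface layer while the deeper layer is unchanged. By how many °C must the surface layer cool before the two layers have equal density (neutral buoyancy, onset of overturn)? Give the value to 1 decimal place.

3.8 °C

Neutral buoyancy requires Δρ = 0, i.e. −α(T_deep − T_surf′) + β(S_deep − S_surf) = 0.
T_surf′ = T_deep − (β/α)·ΔS = 12.0 − (7.8 × 10⁻⁴/1.6 × 10⁻⁴)·(-0.84) = 16.095 °C.
Cooling required: 19.9 − (16.095) = 3.805 °C.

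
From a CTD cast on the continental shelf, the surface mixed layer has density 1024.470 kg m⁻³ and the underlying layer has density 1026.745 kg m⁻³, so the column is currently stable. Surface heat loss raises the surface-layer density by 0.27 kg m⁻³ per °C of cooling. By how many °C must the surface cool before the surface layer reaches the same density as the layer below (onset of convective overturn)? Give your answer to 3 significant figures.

Density deficit of the surface layer: 1026.745 − 1024.470 = 2.275 kg m⁻³.
Required change = 2.275 / 0.27 = 8.43 °C.

8.43 °C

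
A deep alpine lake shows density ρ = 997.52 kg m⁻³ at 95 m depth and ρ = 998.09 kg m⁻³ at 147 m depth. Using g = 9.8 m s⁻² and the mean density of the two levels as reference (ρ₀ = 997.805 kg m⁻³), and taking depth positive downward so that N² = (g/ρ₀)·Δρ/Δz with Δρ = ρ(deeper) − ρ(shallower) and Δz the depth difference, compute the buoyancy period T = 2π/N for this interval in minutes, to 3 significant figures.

Δρ = 998.09 − 997.52 = 0.57 kg m⁻³ over Δz = 147 − 95 = 52 m.
N² = (9.8/997.805) × (0.57/52) = 1.0766 × 10⁻⁴ s⁻².
N = √(1.0766 × 10⁻⁴) = 0.010376 rad s⁻¹, so T = 2π/N = 605.55 s = 10.092 min ≈ 10.1 min.

10.1 min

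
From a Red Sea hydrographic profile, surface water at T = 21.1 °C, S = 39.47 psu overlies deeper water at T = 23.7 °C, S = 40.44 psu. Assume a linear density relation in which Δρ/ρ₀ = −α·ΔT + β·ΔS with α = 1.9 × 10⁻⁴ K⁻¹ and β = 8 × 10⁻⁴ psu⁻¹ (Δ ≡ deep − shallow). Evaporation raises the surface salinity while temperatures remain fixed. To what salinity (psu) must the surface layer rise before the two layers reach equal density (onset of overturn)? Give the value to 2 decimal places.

39.82 psu

Neutral buoyancy requires −α(T_deep − T_surf) + β(S_deep − S_surf′) = 0.
S_surf′ = S_deep − (α/β)·ΔT = 40.44 − (1.9 × 10⁻⁴/8 × 10⁻⁴)·(+2.6) = 39.8225 psu.
Increase required: 39.8225 − 39.47 = 0.3525 psu.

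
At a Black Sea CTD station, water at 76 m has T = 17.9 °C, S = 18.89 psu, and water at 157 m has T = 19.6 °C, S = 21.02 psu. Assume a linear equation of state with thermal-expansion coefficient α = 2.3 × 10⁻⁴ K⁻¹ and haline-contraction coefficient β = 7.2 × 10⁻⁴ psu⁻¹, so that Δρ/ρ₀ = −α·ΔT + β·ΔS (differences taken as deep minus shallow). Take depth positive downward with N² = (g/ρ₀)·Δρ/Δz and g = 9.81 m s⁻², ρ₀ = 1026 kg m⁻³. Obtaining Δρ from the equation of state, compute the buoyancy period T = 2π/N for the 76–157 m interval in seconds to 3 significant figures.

ΔT = +1.7 K, ΔS = +2.13 psu (deep − shallow).
Δρ/ρ₀ = −αΔT + βΔS = -3.91 × 10⁻⁴ + 1.5336 × 10⁻³ = 1.1426 × 10⁻³, so Δρ ≈ 1.172 kg m⁻³.
N² = (g/ρ₀)·Δρ/Δz = g·(Δρ/ρ₀)/Δz = 9.81 × 1.1426 × 10⁻³ / 81 = 1.3838 × 10⁻⁴ s⁻².
N = √(1.3838 × 10⁻⁴) = 0.011764 rad s⁻¹ → T = 2π/N = 534.10 s ≈ 534 s.

534 s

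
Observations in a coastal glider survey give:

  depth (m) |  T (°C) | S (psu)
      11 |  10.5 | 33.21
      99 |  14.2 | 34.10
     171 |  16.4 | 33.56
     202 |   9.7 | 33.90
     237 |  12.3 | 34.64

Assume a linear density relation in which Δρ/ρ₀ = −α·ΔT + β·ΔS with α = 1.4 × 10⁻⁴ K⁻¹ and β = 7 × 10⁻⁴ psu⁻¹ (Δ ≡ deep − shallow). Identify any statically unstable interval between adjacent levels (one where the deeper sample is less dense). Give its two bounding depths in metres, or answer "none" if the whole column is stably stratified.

99–171 m

Evaluate Δρ/ρ₀ = −αΔT + βΔS across each adjacent pair:
  11–99 m: −αΔT+βΔS = −(1.4 × 10⁻⁴)(+3.7)+(7 × 10⁻⁴)(+0.89) = 1.0 × 10⁻⁴ → stable
  99–171 m: −αΔT+βΔS = −(1.4 × 10⁻⁴)(+2.2)+(7 × 10⁻⁴)(-0.54) = -6.9 × 10⁻⁴ → UNSTABLE
  171–202 m: −αΔT+βΔS = −(1.4 × 10⁻⁴)(-6.7)+(7 × 10⁻⁴)(+0.34) = 1.2 × 10⁻³ → stable
  202–237 m: −αΔT+βΔS = −(1.4 × 10⁻⁴)(+2.6)+(7 × 10⁻⁴)(+0.74) = 1.5 × 10⁻⁴ → stable
The 99–171 m interval has Δρ < 0: lighter water underlies denser water.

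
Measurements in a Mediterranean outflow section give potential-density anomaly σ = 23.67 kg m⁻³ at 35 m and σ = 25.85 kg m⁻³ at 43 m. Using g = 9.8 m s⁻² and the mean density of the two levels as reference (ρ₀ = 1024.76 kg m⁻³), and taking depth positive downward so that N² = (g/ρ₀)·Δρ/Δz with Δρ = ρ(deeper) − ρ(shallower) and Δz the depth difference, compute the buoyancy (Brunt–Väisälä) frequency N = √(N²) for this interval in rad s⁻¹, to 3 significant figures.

0.0510 rad s⁻¹

Δρ = 1025.85 − 1023.67 = 2.18 kg m⁻³ over Δz = 43 − 35 = 8 m.
N² = (9.8/1024.76) × (2.18/8) = 2.6060 × 10⁻³ s⁻².
N = √(2.6060 × 10⁻³) = 0.051049 rad s⁻¹ ≈ 0.0510 rad s⁻¹.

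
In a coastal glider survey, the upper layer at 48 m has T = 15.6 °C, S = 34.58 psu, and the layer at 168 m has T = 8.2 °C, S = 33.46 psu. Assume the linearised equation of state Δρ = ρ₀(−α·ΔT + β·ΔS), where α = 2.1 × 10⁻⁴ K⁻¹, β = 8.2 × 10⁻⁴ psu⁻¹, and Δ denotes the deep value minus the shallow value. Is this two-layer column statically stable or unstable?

ΔT = 8.2 − 15.6 = -7.4 K and ΔS = 33.46 − 34.58 = -1.12 psu (deep − shallow).
−αΔT = 1.554 × 10⁻³; βΔS = -9.184 × 10⁻⁴; sum Δρ/ρ₀ = 6.356 × 10⁻⁴.
Δρ/ρ₀ > 0, so Δρ > 0: deeper water is denser → statically stable.

stable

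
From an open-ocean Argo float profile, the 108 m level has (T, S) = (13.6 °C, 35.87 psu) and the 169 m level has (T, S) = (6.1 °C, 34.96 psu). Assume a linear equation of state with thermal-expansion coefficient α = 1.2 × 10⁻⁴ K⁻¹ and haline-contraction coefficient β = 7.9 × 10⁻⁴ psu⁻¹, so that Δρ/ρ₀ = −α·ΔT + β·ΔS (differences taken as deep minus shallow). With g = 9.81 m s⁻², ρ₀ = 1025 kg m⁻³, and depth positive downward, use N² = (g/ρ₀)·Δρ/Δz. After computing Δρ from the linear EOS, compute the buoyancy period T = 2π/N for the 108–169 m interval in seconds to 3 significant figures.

ΔT = -7.5 K, ΔS = -0.91 psu (deep − shallow).
Δρ/ρ₀ = −αΔT + βΔS = 9.00 × 10⁻⁴ − 7.189 × 10⁻⁴ = 1.811 × 10⁻⁴, so Δρ ≈ 0.1856 kg m⁻³.
N² = (g/ρ₀)·Δρ/Δz = g·(Δρ/ρ₀)/Δz = 9.81 × 1.811 × 10⁻⁴ / 61 = 2.9124 × 10⁻⁵ s⁻².
N = √(2.9124 × 10⁻⁵) = 5.3967 × 10⁻³ rad s⁻¹ → T = 2π/N = 1.1643 × 10³ s ≈ 1.16 × 10³ s.

1.16 × 10³ s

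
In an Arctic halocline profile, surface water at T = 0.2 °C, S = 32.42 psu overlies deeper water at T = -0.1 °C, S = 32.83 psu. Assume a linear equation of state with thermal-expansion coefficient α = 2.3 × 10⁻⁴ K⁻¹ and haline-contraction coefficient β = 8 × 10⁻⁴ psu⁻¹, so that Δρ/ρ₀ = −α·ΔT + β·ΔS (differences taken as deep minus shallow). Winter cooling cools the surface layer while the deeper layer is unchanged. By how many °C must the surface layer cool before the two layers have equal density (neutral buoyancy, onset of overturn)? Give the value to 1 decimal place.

1.7 °C

Neutral buoyancy requires Δρ = 0, i.e. −α(T_deep − T_surf′) + β(S_deep − S_surf) = 0.
T_surf′ = T_deep − (β/α)·ΔS = -0.1 − (8 × 10⁻⁴/2.3 × 10⁻⁴)·(+0.41) = -1.526 °C.
Cooling required: 0.2 − (-1.526) = 1.726 °C.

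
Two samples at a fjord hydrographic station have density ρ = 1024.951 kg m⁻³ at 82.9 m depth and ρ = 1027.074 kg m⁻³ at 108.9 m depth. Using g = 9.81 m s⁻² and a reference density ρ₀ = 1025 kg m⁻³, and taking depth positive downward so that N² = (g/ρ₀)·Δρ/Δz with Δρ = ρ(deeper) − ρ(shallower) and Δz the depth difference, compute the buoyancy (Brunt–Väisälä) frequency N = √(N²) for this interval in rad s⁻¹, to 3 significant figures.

Δρ = 1027.074 − 1024.951 = 2.123 kg m⁻³ over Δz = 108.9 − 82.9 = 26 m.
N² = (9.81/1025) × (2.123/26) = 7.8149 × 10⁻⁴ s⁻².
N = √(7.8149 × 10⁻⁴) = 0.027955 rad s⁻¹ ≈ 0.0280 rad s⁻¹.

0.0280 rad s⁻¹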